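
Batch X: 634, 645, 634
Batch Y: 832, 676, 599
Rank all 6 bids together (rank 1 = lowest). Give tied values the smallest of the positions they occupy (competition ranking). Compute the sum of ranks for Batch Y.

12

Sorted (ascending): 599, 634, 634, 645, 676, 832
The 2 values of 634 occupy positions 2–3 → each gets rank 2.
Batch Y values → pooled ranks: 832→6, 676→5, 599→1
Rank sum = 6 + 5 + 1 = 12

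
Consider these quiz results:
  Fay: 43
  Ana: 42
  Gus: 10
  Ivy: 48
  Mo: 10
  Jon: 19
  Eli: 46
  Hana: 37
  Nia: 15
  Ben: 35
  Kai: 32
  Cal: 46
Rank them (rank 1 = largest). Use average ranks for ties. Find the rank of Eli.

Sorted (descending): 48, 46, 46, 43, 42, 37, 35, 32, 19, 15, 10, 10
The 2 values of 46 occupy positions 2–3 → average rank (2+3)/2 = 2.5.
The 2 values of 10 occupy positions 11–12 → average rank (11+12)/2 = 11.5.
Eli has value 46 → rank 2.5.

2.5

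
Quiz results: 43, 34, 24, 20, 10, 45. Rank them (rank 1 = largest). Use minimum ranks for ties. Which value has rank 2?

Sorted (descending): 45, 43, 34, 24, 20, 10
No ties — each value takes its position as its rank.
Rank 2 → value 43.

43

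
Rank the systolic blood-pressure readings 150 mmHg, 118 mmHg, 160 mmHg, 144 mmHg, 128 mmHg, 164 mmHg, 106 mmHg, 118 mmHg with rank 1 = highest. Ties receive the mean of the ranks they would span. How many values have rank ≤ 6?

5

Sorted (descending): 164, 160, 150, 144, 128, 118, 118, 106
The 2 values of 118 occupy positions 6–7 → average rank (6+7)/2 = 6.5.
Ranks ≤ 6: {1, 2, 3, 4, 5} → 5 values.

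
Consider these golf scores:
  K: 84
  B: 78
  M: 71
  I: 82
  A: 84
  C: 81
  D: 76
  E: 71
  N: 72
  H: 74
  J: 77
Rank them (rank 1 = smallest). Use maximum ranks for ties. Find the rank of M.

2

Sorted (ascending): 71, 71, 72, 74, 76, 77, 78, 81, 82, 84, 84
The 2 values of 71 occupy positions 1–2 → each gets rank 2.
The 2 values of 84 occupy positions 10–11 → each gets rank 11.
M has value 71 → rank 2.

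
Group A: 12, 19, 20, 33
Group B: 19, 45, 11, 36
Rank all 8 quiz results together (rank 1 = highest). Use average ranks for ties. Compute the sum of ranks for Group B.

16.5

Sorted (descending): 45, 36, 33, 20, 19, 19, 12, 11
The 2 values of 19 occupy positions 5–6 → average rank (5+6)/2 = 5.5.
Group B values → pooled ranks: 19→5.5, 45→1, 11→8, 36→2
Rank sum = 5.5 + 1 + 8 + 2 = 16.5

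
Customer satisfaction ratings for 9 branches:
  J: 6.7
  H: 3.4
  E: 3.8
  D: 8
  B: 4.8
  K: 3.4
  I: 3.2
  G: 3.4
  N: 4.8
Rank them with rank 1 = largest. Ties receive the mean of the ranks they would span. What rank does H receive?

7

Sorted (descending): 8, 6.7, 4.8, 4.8, 3.8, 3.4, 3.4, 3.4, 3.2
The 2 values of 4.8 occupy positions 3–4 → average rank (3+4)/2 = 3.5.
The 3 values of 3.4 occupy positions 6–8 → average rank 7.
H has value 3.4 → rank 7.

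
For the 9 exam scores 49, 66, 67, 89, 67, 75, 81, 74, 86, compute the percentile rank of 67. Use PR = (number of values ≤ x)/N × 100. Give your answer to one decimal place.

N = 9.
Strictly below 67: 2. Equal to 67: 2.
PR = 4/9 × 100 = 44.4

44.4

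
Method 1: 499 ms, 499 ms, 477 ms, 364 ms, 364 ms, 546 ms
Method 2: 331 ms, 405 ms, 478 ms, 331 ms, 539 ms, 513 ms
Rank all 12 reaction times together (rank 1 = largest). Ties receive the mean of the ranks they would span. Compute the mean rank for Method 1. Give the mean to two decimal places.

Sorted (descending): 546, 539, 513, 499, 499, 478, 477, 405, 364, 364, 331, 331
The 2 values of 499 occupy positions 4–5 → average rank (4+5)/2 = 4.5.
The 2 values of 364 occupy positions 9–10 → average rank (9+10)/2 = 9.5.
The 2 values of 331 occupy positions 11–12 → average rank (11+12)/2 = 11.5.
Method 1 values → pooled ranks: 499→4.5, 499→4.5, 477→7, 364→9.5, 364→9.5, 546→1
Mean rank = (4.5 + 4.5 + 7 + 9.5 + 9.5 + 1) / 6 = 6.00

6.00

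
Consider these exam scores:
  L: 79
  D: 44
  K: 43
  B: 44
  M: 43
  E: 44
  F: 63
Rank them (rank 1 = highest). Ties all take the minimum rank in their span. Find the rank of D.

3

Sorted (descending): 79, 63, 44, 44, 44, 43, 43
The 3 values of 44 occupy positions 3–5 → each gets rank 3.
The 2 values of 43 occupy positions 6–7 → each gets rank 6.
D has value 44 → rank 3.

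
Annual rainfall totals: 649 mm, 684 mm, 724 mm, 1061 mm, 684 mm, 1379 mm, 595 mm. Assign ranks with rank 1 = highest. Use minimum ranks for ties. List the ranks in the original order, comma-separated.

Sorted (descending): 1379, 1061, 724, 684, 684, 649, 595
The 2 values of 684 occupy positions 4–5 → each gets rank 4.

6, 4, 3, 2, 4, 1, 7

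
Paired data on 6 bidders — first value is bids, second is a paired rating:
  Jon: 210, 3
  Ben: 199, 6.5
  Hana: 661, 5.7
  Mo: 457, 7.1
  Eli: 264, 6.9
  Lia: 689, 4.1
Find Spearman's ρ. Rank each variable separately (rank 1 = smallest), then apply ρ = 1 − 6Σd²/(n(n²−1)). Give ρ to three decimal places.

-0.086

Ranks of variable 1: 2, 1, 5, 4, 3, 6
Ranks of variable 2: 1, 4, 3, 6, 5, 2
d = r₁ − r₂: 1, -3, 2, -2, -2, 4
d²: 1, 9, 4, 4, 4, 16; Σd² = 38
ρ = 1 − 6·38/(6·35) = 1 − 228/210 = -0.086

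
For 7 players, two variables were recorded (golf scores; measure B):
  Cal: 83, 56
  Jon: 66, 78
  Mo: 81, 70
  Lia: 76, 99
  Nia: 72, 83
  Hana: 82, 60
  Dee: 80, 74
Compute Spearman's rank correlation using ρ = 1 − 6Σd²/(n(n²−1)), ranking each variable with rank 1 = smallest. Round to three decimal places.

Ranks of variable 1: 7, 1, 5, 3, 2, 6, 4
Ranks of variable 2: 1, 5, 3, 7, 6, 2, 4
d = r₁ − r₂: 6, -4, 2, -4, -4, 4, 0
d²: 36, 16, 4, 16, 16, 16, 0; Σd² = 104
ρ = 1 − 6·104/(7·48) = 1 − 624/336 = -0.857

-0.857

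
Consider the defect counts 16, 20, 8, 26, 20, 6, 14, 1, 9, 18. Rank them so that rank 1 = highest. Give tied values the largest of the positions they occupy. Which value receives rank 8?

Sorted (descending): 26, 20, 20, 18, 16, 14, 9, 8, 6, 1
The 2 values of 20 occupy positions 2–3 → each gets rank 3.
Rank 8 → value 8.

8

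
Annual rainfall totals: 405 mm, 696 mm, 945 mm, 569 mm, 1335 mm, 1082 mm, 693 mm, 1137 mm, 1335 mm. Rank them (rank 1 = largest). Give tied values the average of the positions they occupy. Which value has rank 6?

Sorted (descending): 1335, 1335, 1137, 1082, 945, 696, 693, 569, 405
The 2 values of 1335 occupy positions 1–2 → average rank (1+2)/2 = 1.5.
Rank 6 → value 696.

696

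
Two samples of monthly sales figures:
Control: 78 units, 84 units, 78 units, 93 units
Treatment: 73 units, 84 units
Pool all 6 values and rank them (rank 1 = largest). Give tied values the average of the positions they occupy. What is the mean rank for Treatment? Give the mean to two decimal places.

Sorted (descending): 93, 84, 84, 78, 78, 73
The 2 values of 84 occupy positions 2–3 → average rank (2+3)/2 = 2.5.
The 2 values of 78 occupy positions 4–5 → average rank (4+5)/2 = 4.5.
Treatment values → pooled ranks: 73→6, 84→2.5
Mean rank = (6 + 2.5) / 2 = 4.25

4.25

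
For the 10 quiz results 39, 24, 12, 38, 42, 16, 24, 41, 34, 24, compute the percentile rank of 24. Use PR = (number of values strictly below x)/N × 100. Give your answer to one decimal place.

N = 10.
Strictly below 24: 2. Equal to 24: 3.
PR = 2/10 × 100 = 20.0

20.0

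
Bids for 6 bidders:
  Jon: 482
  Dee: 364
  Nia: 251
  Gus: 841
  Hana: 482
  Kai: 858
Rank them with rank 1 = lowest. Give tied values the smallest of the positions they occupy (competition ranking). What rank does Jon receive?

3

Sorted (ascending): 251, 364, 482, 482, 841, 858
The 2 values of 482 occupy positions 3–4 → each gets rank 3.
Jon has value 482 → rank 3.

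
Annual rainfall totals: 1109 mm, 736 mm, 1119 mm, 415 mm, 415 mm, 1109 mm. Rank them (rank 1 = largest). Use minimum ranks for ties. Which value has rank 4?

Sorted (descending): 1119, 1109, 1109, 736, 415, 415
The 2 values of 1109 occupy positions 2–3 → each gets rank 2.
The 2 values of 415 occupy positions 5–6 → each gets rank 5.
Rank 4 → value 736.

736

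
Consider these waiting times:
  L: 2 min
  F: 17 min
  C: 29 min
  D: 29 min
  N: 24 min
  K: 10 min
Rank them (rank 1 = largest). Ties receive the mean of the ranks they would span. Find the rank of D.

Sorted (descending): 29, 29, 24, 17, 10, 2
The 2 values of 29 occupy positions 1–2 → average rank (1+2)/2 = 1.5.
D has value 29 min → rank 1.5.

1.5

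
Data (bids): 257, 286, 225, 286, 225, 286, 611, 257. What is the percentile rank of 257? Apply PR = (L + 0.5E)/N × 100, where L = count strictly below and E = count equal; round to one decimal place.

37.5

N = 8.
Strictly below 257: 2. Equal to 257: 2.
PR = (2 + 0.5·2)/8 × 100 = 37.5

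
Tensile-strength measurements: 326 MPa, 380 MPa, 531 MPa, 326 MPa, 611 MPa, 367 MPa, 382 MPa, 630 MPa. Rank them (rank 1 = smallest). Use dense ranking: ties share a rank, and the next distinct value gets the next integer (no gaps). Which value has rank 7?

Sorted (ascending): 326, 326, 367, 380, 382, 531, 611, 630
The 2 values of 326 share dense rank 1.
Remaining distinct values take the next consecutive integers.
Rank 7 → value 630.

630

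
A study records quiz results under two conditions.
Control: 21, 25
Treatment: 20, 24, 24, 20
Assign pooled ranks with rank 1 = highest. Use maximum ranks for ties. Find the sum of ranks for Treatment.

18

Sorted (descending): 25, 24, 24, 21, 20, 20
The 2 values of 24 occupy positions 2–3 → each gets rank 3.
The 2 values of 20 occupy positions 5–6 → each gets rank 6.
Treatment values → pooled ranks: 20→6, 24→3, 24→3, 20→6
Rank sum = 6 + 3 + 3 + 6 = 18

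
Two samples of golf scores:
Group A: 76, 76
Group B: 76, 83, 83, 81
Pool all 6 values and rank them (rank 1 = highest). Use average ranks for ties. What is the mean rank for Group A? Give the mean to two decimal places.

Sorted (descending): 83, 83, 81, 76, 76, 76
The 2 values of 83 occupy positions 1–2 → average rank (1+2)/2 = 1.5.
The 3 values of 76 occupy positions 4–6 → average rank 5.
Group A values → pooled ranks: 76→5, 76→5
Mean rank = (5 + 5) / 2 = 5.00

5.00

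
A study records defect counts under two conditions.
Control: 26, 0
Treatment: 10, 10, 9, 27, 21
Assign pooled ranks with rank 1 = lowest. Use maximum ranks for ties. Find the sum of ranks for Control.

Sorted (ascending): 0, 9, 10, 10, 21, 26, 27
The 2 values of 10 occupy positions 3–4 → each gets rank 4.
Control values → pooled ranks: 26→6, 0→1
Rank sum = 6 + 1 = 7

7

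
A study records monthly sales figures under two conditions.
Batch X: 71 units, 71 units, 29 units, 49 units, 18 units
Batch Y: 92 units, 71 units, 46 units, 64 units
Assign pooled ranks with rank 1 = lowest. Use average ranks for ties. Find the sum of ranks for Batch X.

21

Sorted (ascending): 18, 29, 46, 49, 64, 71, 71, 71, 92
The 3 values of 71 occupy positions 6–8 → average rank 7.
Batch X values → pooled ranks: 71→7, 71→7, 29→2, 49→4, 18→1
Rank sum = 7 + 7 + 2 + 4 + 1 = 21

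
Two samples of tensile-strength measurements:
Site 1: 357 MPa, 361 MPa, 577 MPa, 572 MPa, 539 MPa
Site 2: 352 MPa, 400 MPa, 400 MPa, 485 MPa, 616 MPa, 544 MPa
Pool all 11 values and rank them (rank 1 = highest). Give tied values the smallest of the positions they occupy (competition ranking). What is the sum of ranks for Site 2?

36

Sorted (descending): 616, 577, 572, 544, 539, 485, 400, 400, 361, 357, 352
The 2 values of 400 occupy positions 7–8 → each gets rank 7.
Site 2 values → pooled ranks: 352→11, 400→7, 400→7, 485→6, 616→1, 544→4
Rank sum = 11 + 7 + 7 + 6 + 1 + 4 = 36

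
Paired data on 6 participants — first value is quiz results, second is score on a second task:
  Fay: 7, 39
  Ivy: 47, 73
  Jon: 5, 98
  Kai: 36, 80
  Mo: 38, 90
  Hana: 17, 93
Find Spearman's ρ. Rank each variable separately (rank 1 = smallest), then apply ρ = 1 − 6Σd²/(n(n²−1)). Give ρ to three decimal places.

Ranks of variable 1: 2, 6, 1, 4, 5, 3
Ranks of variable 2: 1, 2, 6, 3, 4, 5
d = r₁ − r₂: 1, 4, -5, 1, 1, -2
d²: 1, 16, 25, 1, 1, 4; Σd² = 48
ρ = 1 − 6·48/(6·35) = 1 − 288/210 = -0.371

-0.371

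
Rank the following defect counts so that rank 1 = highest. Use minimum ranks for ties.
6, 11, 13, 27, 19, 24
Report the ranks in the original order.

Sorted (descending): 27, 24, 19, 13, 11, 6
No ties — each value takes its position as its rank.

6, 5, 4, 1, 3, 2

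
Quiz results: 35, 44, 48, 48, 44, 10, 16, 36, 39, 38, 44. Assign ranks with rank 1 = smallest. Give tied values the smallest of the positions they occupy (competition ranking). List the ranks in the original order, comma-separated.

Sorted (ascending): 10, 16, 35, 36, 38, 39, 44, 44, 44, 48, 48
The 3 values of 44 occupy positions 7–9 → each gets rank 7.
The 2 values of 48 occupy positions 10–11 → each gets rank 10.

3, 7, 10, 10, 7, 1, 2, 4, 6, 5, 7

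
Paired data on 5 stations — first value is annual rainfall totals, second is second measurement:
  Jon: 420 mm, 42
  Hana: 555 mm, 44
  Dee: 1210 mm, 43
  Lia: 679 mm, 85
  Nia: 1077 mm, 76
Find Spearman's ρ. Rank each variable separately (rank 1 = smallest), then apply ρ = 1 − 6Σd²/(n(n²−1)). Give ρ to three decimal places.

0.300

Ranks of variable 1: 1, 2, 5, 3, 4
Ranks of variable 2: 1, 3, 2, 5, 4
d = r₁ − r₂: 0, -1, 3, -2, 0
d²: 0, 1, 9, 4, 0; Σd² = 14
ρ = 1 − 6·14/(5·24) = 1 − 84/120 = 0.300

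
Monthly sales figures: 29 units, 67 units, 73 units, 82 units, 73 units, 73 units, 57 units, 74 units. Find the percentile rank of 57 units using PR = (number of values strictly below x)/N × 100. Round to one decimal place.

N = 8.
Strictly below 57: 1. Equal to 57: 1.
PR = 1/8 × 100 = 12.5

12.5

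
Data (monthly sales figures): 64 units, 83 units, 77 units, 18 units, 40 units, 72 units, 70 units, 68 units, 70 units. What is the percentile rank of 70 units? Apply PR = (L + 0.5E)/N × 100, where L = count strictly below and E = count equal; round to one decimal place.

55.6

N = 9.
Strictly below 70: 4. Equal to 70: 2.
PR = (4 + 0.5·2)/9 × 100 = 55.6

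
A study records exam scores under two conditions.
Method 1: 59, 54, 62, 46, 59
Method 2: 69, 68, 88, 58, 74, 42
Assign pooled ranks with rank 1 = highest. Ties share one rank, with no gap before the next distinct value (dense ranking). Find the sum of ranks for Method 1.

34

Sorted (descending): 88, 74, 69, 68, 62, 59, 59, 58, 54, 46, 42
The 2 values of 59 share dense rank 6.
Remaining distinct values take the next consecutive integers.
Method 1 values → pooled ranks: 59→6, 54→8, 62→5, 46→9, 59→6
Rank sum = 6 + 8 + 5 + 9 + 6 = 34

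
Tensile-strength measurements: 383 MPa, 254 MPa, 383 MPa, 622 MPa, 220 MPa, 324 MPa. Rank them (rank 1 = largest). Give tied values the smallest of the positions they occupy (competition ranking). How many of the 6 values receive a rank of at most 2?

Sorted (descending): 622, 383, 383, 324, 254, 220
The 2 values of 383 occupy positions 2–3 → each gets rank 2.
Ranks ≤ 2: {1, 2, 2} → 3 values.

3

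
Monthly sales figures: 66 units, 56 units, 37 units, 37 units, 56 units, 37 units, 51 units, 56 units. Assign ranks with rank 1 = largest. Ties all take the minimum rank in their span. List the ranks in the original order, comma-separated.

Sorted (descending): 66, 56, 56, 56, 51, 37, 37, 37
The 3 values of 56 occupy positions 2–4 → each gets rank 2.
The 3 values of 37 occupy positions 6–8 → each gets rank 6.

1, 2, 6, 6, 2, 6, 5, 2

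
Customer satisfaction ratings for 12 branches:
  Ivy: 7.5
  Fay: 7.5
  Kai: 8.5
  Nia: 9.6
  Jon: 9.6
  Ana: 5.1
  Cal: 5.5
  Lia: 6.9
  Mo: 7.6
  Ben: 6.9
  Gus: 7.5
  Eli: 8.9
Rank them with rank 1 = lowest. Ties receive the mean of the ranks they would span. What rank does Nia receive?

11.5

Sorted (ascending): 5.1, 5.5, 6.9, 6.9, 7.5, 7.5, 7.5, 7.6, 8.5, 8.9, 9.6, 9.6
The 2 values of 6.9 occupy positions 3–4 → average rank (3+4)/2 = 3.5.
The 3 values of 7.5 occupy positions 5–7 → average rank 6.
The 2 values of 9.6 occupy positions 11–12 → average rank (11+12)/2 = 11.5.
Nia has value 9.6 → rank 11.5.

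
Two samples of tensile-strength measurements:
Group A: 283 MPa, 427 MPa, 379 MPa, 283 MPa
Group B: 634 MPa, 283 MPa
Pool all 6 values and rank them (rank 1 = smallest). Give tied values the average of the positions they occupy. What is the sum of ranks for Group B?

Sorted (ascending): 283, 283, 283, 379, 427, 634
The 3 values of 283 occupy positions 1–3 → average rank 2.
Group B values → pooled ranks: 634→6, 283→2
Rank sum = 6 + 2 = 8

8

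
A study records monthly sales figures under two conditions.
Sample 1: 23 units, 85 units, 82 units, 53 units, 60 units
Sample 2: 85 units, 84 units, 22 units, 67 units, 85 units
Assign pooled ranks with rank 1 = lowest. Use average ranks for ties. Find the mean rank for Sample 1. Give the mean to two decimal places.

Sorted (ascending): 22, 23, 53, 60, 67, 82, 84, 85, 85, 85
The 3 values of 85 occupy positions 8–10 → average rank 9.
Sample 1 values → pooled ranks: 23→2, 85→9, 82→6, 53→3, 60→4
Mean rank = (2 + 9 + 6 + 3 + 4) / 5 = 4.80

4.80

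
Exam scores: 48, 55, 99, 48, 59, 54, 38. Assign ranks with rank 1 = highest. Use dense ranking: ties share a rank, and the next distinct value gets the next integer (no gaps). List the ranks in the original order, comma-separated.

5, 3, 1, 5, 2, 4, 6

Sorted (descending): 99, 59, 55, 54, 48, 48, 38
The 2 values of 48 share dense rank 5.
Remaining distinct values take the next consecutive integers.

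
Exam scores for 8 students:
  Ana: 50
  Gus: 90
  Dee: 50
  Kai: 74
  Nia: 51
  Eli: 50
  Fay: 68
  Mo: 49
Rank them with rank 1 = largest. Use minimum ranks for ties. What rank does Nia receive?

4

Sorted (descending): 90, 74, 68, 51, 50, 50, 50, 49
The 3 values of 50 occupy positions 5–7 → each gets rank 5.
Nia has value 51 → rank 4.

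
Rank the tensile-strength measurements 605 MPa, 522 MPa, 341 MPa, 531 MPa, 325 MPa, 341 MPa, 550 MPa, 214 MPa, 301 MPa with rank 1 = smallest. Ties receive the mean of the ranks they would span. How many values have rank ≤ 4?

3

Sorted (ascending): 214, 301, 325, 341, 341, 522, 531, 550, 605
The 2 values of 341 occupy positions 4–5 → average rank (4+5)/2 = 4.5.
Ranks ≤ 4: {1, 2, 3} → 3 values.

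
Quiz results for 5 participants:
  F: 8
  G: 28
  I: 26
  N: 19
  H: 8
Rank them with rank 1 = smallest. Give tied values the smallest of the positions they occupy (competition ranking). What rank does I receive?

Sorted (ascending): 8, 8, 19, 26, 28
The 2 values of 8 occupy positions 1–2 → each gets rank 1.
I has value 26 → rank 4.

4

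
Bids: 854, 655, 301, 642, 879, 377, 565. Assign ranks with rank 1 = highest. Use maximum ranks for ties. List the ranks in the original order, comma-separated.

2, 3, 7, 4, 1, 6, 5

Sorted (descending): 879, 854, 655, 642, 565, 377, 301
No ties — each value takes its position as its rank.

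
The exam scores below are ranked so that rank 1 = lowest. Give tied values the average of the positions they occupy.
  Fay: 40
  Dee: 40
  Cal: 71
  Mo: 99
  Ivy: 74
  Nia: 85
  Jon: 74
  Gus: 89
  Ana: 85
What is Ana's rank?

6.5

Sorted (ascending): 40, 40, 71, 74, 74, 85, 85, 89, 99
The 2 values of 40 occupy positions 1–2 → average rank (1+2)/2 = 1.5.
The 2 values of 74 occupy positions 4–5 → average rank (4+5)/2 = 4.5.
The 2 values of 85 occupy positions 6–7 → average rank (6+7)/2 = 6.5.
Ana has value 85 → rank 6.5.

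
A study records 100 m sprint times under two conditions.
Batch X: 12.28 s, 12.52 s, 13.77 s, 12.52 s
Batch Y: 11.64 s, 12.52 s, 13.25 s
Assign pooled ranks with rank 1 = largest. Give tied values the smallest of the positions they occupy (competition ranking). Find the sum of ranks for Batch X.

Sorted (descending): 13.77, 13.25, 12.52, 12.52, 12.52, 12.28, 11.64
The 3 values of 12.52 occupy positions 3–5 → each gets rank 3.
Batch X values → pooled ranks: 12.28→6, 12.52→3, 13.77→1, 12.52→3
Rank sum = 6 + 3 + 1 + 3 = 13

13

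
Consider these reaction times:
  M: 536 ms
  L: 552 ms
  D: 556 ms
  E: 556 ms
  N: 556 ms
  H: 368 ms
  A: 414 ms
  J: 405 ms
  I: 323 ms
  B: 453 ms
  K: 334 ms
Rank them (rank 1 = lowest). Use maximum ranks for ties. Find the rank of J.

Sorted (ascending): 323, 334, 368, 405, 414, 453, 536, 552, 556, 556, 556
The 3 values of 556 occupy positions 9–11 → each gets rank 11.
J has value 405 ms → rank 4.

4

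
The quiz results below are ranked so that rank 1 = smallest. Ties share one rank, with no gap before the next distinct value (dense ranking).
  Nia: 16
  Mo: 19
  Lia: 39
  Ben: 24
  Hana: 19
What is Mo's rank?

2

Sorted (ascending): 16, 19, 19, 24, 39
The 2 values of 19 share dense rank 2.
Remaining distinct values take the next consecutive integers.
Mo has value 19 → rank 2.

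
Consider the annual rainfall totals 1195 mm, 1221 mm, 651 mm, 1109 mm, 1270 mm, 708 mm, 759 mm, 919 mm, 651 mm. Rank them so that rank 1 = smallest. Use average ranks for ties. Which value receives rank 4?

Sorted (ascending): 651, 651, 708, 759, 919, 1109, 1195, 1221, 1270
The 2 values of 651 occupy positions 1–2 → average rank (1+2)/2 = 1.5.
Rank 4 → value 759.

759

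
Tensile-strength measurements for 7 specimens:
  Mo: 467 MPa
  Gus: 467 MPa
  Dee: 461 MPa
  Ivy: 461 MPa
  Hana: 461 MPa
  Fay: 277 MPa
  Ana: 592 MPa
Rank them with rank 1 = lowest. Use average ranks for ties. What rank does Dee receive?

Sorted (ascending): 277, 461, 461, 461, 467, 467, 592
The 3 values of 461 occupy positions 2–4 → average rank 3.
The 2 values of 467 occupy positions 5–6 → average rank (5+6)/2 = 5.5.
Dee has value 461 MPa → rank 3.

3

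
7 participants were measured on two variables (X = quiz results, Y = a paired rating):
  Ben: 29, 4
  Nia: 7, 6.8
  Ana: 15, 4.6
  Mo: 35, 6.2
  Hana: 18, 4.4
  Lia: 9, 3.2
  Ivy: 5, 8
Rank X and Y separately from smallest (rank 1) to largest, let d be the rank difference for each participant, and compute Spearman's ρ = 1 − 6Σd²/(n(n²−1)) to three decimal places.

Ranks of variable 1: 6, 2, 4, 7, 5, 3, 1
Ranks of variable 2: 2, 6, 4, 5, 3, 1, 7
d = r₁ − r₂: 4, -4, 0, 2, 2, 2, -6
d²: 16, 16, 0, 4, 4, 4, 36; Σd² = 80
ρ = 1 − 6·80/(7·48) = 1 − 480/336 = -0.429

-0.429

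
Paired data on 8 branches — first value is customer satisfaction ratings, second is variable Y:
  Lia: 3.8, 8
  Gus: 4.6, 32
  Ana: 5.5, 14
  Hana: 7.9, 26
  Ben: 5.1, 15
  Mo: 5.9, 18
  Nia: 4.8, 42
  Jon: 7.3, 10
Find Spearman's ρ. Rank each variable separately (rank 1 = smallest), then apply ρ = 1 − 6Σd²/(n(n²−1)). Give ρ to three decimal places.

0.000

Ranks of variable 1: 1, 2, 5, 8, 4, 6, 3, 7
Ranks of variable 2: 1, 7, 3, 6, 4, 5, 8, 2
d = r₁ − r₂: 0, -5, 2, 2, 0, 1, -5, 5
d²: 0, 25, 4, 4, 0, 1, 25, 25; Σd² = 84
ρ = 1 − 6·84/(8·63) = 1 − 504/504 = 0.000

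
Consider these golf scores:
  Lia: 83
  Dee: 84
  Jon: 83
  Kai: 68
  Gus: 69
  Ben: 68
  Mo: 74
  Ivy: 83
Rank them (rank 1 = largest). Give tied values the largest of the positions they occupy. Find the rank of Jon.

4

Sorted (descending): 84, 83, 83, 83, 74, 69, 68, 68
The 3 values of 83 occupy positions 2–4 → each gets rank 4.
The 2 values of 68 occupy positions 7–8 → each gets rank 8.
Jon has value 83 → rank 4.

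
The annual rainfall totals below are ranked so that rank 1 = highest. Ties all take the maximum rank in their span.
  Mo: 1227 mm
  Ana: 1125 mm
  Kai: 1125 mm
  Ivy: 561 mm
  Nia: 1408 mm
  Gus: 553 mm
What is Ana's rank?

Sorted (descending): 1408, 1227, 1125, 1125, 561, 553
The 2 values of 1125 occupy positions 3–4 → each gets rank 4.
Ana has value 1125 mm → rank 4.

4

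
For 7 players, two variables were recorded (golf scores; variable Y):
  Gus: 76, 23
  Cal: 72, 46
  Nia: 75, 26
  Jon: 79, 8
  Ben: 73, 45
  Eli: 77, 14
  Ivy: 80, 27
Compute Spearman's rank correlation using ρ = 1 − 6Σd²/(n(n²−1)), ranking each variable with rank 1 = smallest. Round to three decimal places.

-0.643

Ranks of variable 1: 4, 1, 3, 6, 2, 5, 7
Ranks of variable 2: 3, 7, 4, 1, 6, 2, 5
d = r₁ − r₂: 1, -6, -1, 5, -4, 3, 2
d²: 1, 36, 1, 25, 16, 9, 4; Σd² = 92
ρ = 1 − 6·92/(7·48) = 1 − 552/336 = -0.643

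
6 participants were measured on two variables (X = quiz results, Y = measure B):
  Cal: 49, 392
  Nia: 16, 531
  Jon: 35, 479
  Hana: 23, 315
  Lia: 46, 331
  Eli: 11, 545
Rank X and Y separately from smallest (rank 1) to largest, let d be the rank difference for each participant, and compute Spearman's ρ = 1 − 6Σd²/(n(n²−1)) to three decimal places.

Ranks of variable 1: 6, 2, 4, 3, 5, 1
Ranks of variable 2: 3, 5, 4, 1, 2, 6
d = r₁ − r₂: 3, -3, 0, 2, 3, -5
d²: 9, 9, 0, 4, 9, 25; Σd² = 56
ρ = 1 − 6·56/(6·35) = 1 − 336/210 = -0.600

-0.600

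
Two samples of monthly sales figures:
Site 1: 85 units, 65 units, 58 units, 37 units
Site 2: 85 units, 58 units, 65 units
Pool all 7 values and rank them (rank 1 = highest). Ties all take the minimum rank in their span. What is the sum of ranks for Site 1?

Sorted (descending): 85, 85, 65, 65, 58, 58, 37
The 2 values of 85 occupy positions 1–2 → each gets rank 1.
The 2 values of 65 occupy positions 3–4 → each gets rank 3.
The 2 values of 58 occupy positions 5–6 → each gets rank 5.
Site 1 values → pooled ranks: 85→1, 65→3, 58→5, 37→7
Rank sum = 1 + 3 + 5 + 7 = 16

16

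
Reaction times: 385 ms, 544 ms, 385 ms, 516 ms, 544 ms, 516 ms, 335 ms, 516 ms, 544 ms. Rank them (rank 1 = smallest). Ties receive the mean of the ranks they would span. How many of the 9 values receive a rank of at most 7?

6

Sorted (ascending): 335, 385, 385, 516, 516, 516, 544, 544, 544
The 2 values of 385 occupy positions 2–3 → average rank (2+3)/2 = 2.5.
The 3 values of 516 occupy positions 4–6 → average rank 5.
The 3 values of 544 occupy positions 7–9 → average rank 8.
Ranks ≤ 7: {1, 2.5, 2.5, 5, 5, 5} → 6 values.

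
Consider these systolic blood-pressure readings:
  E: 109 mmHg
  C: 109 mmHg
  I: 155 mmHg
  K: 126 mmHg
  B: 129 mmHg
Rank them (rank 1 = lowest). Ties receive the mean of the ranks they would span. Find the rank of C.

Sorted (ascending): 109, 109, 126, 129, 155
The 2 values of 109 occupy positions 1–2 → average rank (1+2)/2 = 1.5.
C has value 109 mmHg → rank 1.5.

1.5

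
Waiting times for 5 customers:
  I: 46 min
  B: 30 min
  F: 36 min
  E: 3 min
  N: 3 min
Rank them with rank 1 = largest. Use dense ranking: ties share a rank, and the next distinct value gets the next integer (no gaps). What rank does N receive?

4

Sorted (descending): 46, 36, 30, 3, 3
The 2 values of 3 share dense rank 4.
Remaining distinct values take the next consecutive integers.
N has value 3 min → rank 4.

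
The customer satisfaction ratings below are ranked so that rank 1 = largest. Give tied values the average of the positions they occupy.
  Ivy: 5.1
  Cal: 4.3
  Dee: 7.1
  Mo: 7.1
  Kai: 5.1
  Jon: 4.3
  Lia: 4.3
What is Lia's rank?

6

Sorted (descending): 7.1, 7.1, 5.1, 5.1, 4.3, 4.3, 4.3
The 2 values of 7.1 occupy positions 1–2 → average rank (1+2)/2 = 1.5.
The 2 values of 5.1 occupy positions 3–4 → average rank (3+4)/2 = 3.5.
The 3 values of 4.3 occupy positions 5–7 → average rank 6.
Lia has value 4.3 → rank 6.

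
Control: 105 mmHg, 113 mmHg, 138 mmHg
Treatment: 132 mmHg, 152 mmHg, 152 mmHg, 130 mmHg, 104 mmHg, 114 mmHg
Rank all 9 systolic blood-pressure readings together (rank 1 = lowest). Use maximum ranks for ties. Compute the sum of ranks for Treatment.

Sorted (ascending): 104, 105, 113, 114, 130, 132, 138, 152, 152
The 2 values of 152 occupy positions 8–9 → each gets rank 9.
Treatment values → pooled ranks: 132→6, 152→9, 152→9, 130→5, 104→1, 114→4
Rank sum = 6 + 9 + 9 + 5 + 1 + 4 = 34

34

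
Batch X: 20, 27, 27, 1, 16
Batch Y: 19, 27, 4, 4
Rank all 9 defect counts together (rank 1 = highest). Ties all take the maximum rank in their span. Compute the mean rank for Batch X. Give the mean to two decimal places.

5.00

Sorted (descending): 27, 27, 27, 20, 19, 16, 4, 4, 1
The 3 values of 27 occupy positions 1–3 → each gets rank 3.
The 2 values of 4 occupy positions 7–8 → each gets rank 8.
Batch X values → pooled ranks: 20→4, 27→3, 27→3, 1→9, 16→6
Mean rank = (4 + 3 + 3 + 9 + 6) / 5 = 5.00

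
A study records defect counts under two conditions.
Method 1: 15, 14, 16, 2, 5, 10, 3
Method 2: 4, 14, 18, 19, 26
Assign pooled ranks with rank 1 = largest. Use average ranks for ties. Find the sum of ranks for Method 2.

Sorted (descending): 26, 19, 18, 16, 15, 14, 14, 10, 5, 4, 3, 2
The 2 values of 14 occupy positions 6–7 → average rank (6+7)/2 = 6.5.
Method 2 values → pooled ranks: 4→10, 14→6.5, 18→3, 19→2, 26→1
Rank sum = 10 + 6.5 + 3 + 2 + 1 = 22.5

22.5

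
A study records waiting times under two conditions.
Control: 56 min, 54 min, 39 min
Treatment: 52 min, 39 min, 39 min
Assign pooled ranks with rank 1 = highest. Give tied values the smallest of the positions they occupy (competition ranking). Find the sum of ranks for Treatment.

11

Sorted (descending): 56, 54, 52, 39, 39, 39
The 3 values of 39 occupy positions 4–6 → each gets rank 4.
Treatment values → pooled ranks: 52→3, 39→4, 39→4
Rank sum = 3 + 4 + 4 = 11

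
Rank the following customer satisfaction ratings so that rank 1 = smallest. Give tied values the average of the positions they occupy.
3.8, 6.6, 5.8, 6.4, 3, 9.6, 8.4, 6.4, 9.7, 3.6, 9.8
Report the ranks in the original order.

3, 7, 4, 5.5, 1, 9, 8, 5.5, 10, 2, 11

Sorted (ascending): 3, 3.6, 3.8, 5.8, 6.4, 6.4, 6.6, 8.4, 9.6, 9.7, 9.8
The 2 values of 6.4 occupy positions 5–6 → average rank (5+6)/2 = 5.5.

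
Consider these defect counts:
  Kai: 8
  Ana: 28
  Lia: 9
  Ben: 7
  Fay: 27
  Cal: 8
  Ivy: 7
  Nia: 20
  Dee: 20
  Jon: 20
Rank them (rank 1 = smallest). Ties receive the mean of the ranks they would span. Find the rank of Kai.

Sorted (ascending): 7, 7, 8, 8, 9, 20, 20, 20, 27, 28
The 2 values of 7 occupy positions 1–2 → average rank (1+2)/2 = 1.5.
The 2 values of 8 occupy positions 3–4 → average rank (3+4)/2 = 3.5.
The 3 values of 20 occupy positions 6–8 → average rank 7.
Kai has value 8 → rank 3.5.

3.5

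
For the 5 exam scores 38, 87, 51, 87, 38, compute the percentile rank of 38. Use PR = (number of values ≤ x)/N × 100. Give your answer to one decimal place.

40.0

N = 5.
Strictly below 38: 0. Equal to 38: 2.
PR = 2/5 × 100 = 40.0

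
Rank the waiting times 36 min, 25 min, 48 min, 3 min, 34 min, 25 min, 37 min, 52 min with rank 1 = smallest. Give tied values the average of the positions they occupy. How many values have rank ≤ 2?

1

Sorted (ascending): 3, 25, 25, 34, 36, 37, 48, 52
The 2 values of 25 occupy positions 2–3 → average rank (2+3)/2 = 2.5.
Ranks ≤ 2: {1} → 1 value.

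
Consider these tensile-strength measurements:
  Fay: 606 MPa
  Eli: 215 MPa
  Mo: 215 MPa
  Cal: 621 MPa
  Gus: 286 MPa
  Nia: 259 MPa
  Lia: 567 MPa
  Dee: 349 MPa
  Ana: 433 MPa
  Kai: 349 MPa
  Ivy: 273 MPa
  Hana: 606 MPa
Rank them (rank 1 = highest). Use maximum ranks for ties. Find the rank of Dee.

7

Sorted (descending): 621, 606, 606, 567, 433, 349, 349, 286, 273, 259, 215, 215
The 2 values of 606 occupy positions 2–3 → each gets rank 3.
The 2 values of 349 occupy positions 6–7 → each gets rank 7.
The 2 values of 215 occupy positions 11–12 → each gets rank 12.
Dee has value 349 MPa → rank 7.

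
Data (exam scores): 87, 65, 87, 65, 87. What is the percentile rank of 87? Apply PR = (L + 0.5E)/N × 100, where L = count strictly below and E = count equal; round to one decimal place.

N = 5.
Strictly below 87: 2. Equal to 87: 3.
PR = (2 + 0.5·3)/5 × 100 = 70.0

70.0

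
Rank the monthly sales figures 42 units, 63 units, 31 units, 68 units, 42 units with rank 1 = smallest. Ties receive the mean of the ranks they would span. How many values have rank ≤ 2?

Sorted (ascending): 31, 42, 42, 63, 68
The 2 values of 42 occupy positions 2–3 → average rank (2+3)/2 = 2.5.
Ranks ≤ 2: {1} → 1 value.

1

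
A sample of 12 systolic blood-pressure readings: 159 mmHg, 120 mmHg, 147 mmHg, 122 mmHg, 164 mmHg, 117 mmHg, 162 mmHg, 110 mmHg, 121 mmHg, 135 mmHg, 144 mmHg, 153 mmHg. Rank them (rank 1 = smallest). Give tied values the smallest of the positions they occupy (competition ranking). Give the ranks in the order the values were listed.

Sorted (ascending): 110, 117, 120, 121, 122, 135, 144, 147, 153, 159, 162, 164
No ties — each value takes its position as its rank.

10, 3, 8, 5, 12, 2, 11, 1, 4, 6, 7, 9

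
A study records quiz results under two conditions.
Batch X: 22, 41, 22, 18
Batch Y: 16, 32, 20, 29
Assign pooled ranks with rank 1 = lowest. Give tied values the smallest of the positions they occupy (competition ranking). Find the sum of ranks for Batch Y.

Sorted (ascending): 16, 18, 20, 22, 22, 29, 32, 41
The 2 values of 22 occupy positions 4–5 → each gets rank 4.
Batch Y values → pooled ranks: 16→1, 32→7, 20→3, 29→6
Rank sum = 1 + 7 + 3 + 6 = 17

17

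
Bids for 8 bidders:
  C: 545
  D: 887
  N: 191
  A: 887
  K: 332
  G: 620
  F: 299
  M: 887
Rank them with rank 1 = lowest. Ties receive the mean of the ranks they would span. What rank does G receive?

Sorted (ascending): 191, 299, 332, 545, 620, 887, 887, 887
The 3 values of 887 occupy positions 6–8 → average rank 7.
G has value 620 → rank 5.

5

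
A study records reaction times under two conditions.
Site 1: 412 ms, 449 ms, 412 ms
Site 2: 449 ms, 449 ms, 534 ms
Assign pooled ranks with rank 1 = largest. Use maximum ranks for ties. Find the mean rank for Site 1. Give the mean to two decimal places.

Sorted (descending): 534, 449, 449, 449, 412, 412
The 3 values of 449 occupy positions 2–4 → each gets rank 4.
The 2 values of 412 occupy positions 5–6 → each gets rank 6.
Site 1 values → pooled ranks: 412→6, 449→4, 412→6
Mean rank = (6 + 4 + 6) / 3 = 5.33

5.33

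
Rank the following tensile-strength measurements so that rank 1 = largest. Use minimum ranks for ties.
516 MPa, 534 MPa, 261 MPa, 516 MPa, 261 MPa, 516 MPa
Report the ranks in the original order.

2, 1, 5, 2, 5, 2

Sorted (descending): 534, 516, 516, 516, 261, 261
The 3 values of 516 occupy positions 2–4 → each gets rank 2.
The 2 values of 261 occupy positions 5–6 → each gets rank 5.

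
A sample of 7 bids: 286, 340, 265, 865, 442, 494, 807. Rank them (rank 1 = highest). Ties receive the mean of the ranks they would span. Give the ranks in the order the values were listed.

Sorted (descending): 865, 807, 494, 442, 340, 286, 265
No ties — each value takes its position as its rank.

6, 5, 7, 1, 4, 3, 2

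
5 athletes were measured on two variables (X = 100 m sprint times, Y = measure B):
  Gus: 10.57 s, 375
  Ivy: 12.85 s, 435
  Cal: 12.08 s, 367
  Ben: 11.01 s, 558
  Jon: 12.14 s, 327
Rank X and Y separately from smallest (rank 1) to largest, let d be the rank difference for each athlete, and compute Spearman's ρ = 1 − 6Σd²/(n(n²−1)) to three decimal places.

-0.200

Ranks of variable 1: 1, 5, 3, 2, 4
Ranks of variable 2: 3, 4, 2, 5, 1
d = r₁ − r₂: -2, 1, 1, -3, 3
d²: 4, 1, 1, 9, 9; Σd² = 24
ρ = 1 − 6·24/(5·24) = 1 − 144/120 = -0.200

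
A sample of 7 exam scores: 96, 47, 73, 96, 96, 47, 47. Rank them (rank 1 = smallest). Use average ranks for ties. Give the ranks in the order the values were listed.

6, 2, 4, 6, 6, 2, 2

Sorted (ascending): 47, 47, 47, 73, 96, 96, 96
The 3 values of 47 occupy positions 1–3 → average rank 2.
The 3 values of 96 occupy positions 5–7 → average rank 6.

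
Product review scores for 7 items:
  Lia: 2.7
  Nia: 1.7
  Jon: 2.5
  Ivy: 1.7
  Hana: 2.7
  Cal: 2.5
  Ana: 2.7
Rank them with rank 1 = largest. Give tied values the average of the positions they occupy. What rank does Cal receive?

Sorted (descending): 2.7, 2.7, 2.7, 2.5, 2.5, 1.7, 1.7
The 3 values of 2.7 occupy positions 1–3 → average rank 2.
The 2 values of 2.5 occupy positions 4–5 → average rank (4+5)/2 = 4.5.
The 2 values of 1.7 occupy positions 6–7 → average rank (6+7)/2 = 6.5.
Cal has value 2.5 → rank 4.5.

4.5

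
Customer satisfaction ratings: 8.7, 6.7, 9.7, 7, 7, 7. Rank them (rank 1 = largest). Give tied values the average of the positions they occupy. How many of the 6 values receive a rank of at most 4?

5

Sorted (descending): 9.7, 8.7, 7, 7, 7, 6.7
The 3 values of 7 occupy positions 3–5 → average rank 4.
Ranks ≤ 4: {1, 2, 4, 4, 4} → 5 values.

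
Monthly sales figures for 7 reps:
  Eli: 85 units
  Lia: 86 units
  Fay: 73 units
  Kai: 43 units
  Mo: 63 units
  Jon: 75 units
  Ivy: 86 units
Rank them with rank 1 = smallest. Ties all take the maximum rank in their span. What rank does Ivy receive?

7

Sorted (ascending): 43, 63, 73, 75, 85, 86, 86
The 2 values of 86 occupy positions 6–7 → each gets rank 7.
Ivy has value 86 units → rank 7.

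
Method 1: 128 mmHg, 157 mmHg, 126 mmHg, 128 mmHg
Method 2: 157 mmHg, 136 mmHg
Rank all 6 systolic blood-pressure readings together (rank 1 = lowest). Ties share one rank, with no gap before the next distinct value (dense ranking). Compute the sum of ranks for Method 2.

Sorted (ascending): 126, 128, 128, 136, 157, 157
The 2 values of 128 share dense rank 2.
The 2 values of 157 share dense rank 4.
Remaining distinct values take the next consecutive integers.
Method 2 values → pooled ranks: 157→4, 136→3
Rank sum = 4 + 3 = 7

7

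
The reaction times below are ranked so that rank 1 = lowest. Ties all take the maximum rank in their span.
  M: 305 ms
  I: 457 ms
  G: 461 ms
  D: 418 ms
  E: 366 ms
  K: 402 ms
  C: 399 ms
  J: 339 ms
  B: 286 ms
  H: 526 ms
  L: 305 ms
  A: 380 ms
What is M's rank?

Sorted (ascending): 286, 305, 305, 339, 366, 380, 399, 402, 418, 457, 461, 526
The 2 values of 305 occupy positions 2–3 → each gets rank 3.
M has value 305 ms → rank 3.

3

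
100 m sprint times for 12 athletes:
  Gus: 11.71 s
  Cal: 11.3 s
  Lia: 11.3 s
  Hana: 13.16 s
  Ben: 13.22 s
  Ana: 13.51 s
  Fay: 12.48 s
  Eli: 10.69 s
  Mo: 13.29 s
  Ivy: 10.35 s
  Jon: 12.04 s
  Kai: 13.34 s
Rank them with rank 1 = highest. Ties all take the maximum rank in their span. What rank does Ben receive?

4

Sorted (descending): 13.51, 13.34, 13.29, 13.22, 13.16, 12.48, 12.04, 11.71, 11.3, 11.3, 10.69, 10.35
The 2 values of 11.3 occupy positions 9–10 → each gets rank 10.
Ben has value 13.22 s → rank 4.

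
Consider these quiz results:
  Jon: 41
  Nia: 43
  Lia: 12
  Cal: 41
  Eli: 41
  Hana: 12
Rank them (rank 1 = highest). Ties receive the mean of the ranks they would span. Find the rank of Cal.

Sorted (descending): 43, 41, 41, 41, 12, 12
The 3 values of 41 occupy positions 2–4 → average rank 3.
The 2 values of 12 occupy positions 5–6 → average rank (5+6)/2 = 5.5.
Cal has value 41 → rank 3.

3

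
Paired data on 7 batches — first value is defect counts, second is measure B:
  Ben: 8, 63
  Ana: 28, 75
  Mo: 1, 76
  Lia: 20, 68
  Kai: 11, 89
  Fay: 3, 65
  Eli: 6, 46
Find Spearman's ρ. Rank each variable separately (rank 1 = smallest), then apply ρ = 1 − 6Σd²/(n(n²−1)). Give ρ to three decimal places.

0.179

Ranks of variable 1: 4, 7, 1, 6, 5, 2, 3
Ranks of variable 2: 2, 5, 6, 4, 7, 3, 1
d = r₁ − r₂: 2, 2, -5, 2, -2, -1, 2
d²: 4, 4, 25, 4, 4, 1, 4; Σd² = 46
ρ = 1 − 6·46/(7·48) = 1 − 276/336 = 0.179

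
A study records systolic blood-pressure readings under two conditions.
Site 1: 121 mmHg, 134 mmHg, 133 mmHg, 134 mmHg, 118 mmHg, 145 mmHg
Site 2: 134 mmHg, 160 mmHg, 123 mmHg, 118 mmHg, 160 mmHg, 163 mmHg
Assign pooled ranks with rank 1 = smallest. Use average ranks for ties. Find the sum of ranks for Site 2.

Sorted (ascending): 118, 118, 121, 123, 133, 134, 134, 134, 145, 160, 160, 163
The 2 values of 118 occupy positions 1–2 → average rank (1+2)/2 = 1.5.
The 3 values of 134 occupy positions 6–8 → average rank 7.
The 2 values of 160 occupy positions 10–11 → average rank (10+11)/2 = 10.5.
Site 2 values → pooled ranks: 134→7, 160→10.5, 123→4, 118→1.5, 160→10.5, 163→12
Rank sum = 7 + 10.5 + 4 + 1.5 + 10.5 + 12 = 45.5

45.5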